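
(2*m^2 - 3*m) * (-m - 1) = -2*m^3 + m^2 + 3*m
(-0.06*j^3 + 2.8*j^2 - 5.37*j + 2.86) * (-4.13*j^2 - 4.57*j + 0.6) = 0.2478*j^5 - 11.2898*j^4 + 9.3461*j^3 + 14.4091*j^2 - 16.2922*j + 1.716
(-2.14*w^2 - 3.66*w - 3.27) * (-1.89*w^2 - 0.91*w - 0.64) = 4.0446*w^4 + 8.8648*w^3 + 10.8805*w^2 + 5.3181*w + 2.0928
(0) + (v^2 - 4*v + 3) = v^2 - 4*v + 3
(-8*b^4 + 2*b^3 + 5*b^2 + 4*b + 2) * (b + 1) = -8*b^5 - 6*b^4 + 7*b^3 + 9*b^2 + 6*b + 2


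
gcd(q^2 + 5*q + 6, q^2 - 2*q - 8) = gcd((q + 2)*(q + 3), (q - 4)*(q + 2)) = q + 2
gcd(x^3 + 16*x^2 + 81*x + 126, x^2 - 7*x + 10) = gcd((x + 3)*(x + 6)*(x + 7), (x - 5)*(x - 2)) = 1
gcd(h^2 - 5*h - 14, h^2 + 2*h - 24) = 1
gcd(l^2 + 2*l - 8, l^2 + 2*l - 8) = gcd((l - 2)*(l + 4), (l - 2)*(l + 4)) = l^2 + 2*l - 8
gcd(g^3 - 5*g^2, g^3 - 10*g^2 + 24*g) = g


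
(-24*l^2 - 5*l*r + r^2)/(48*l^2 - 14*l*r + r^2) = (3*l + r)/(-6*l + r)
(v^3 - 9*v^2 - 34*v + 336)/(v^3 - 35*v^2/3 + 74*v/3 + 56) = 3*(v^2 - 2*v - 48)/(3*v^2 - 14*v - 24)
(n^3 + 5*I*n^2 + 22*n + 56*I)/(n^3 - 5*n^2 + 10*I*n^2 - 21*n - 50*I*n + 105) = (n^2 - 2*I*n + 8)/(n^2 + n*(-5 + 3*I) - 15*I)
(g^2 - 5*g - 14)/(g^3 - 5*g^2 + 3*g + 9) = (g^2 - 5*g - 14)/(g^3 - 5*g^2 + 3*g + 9)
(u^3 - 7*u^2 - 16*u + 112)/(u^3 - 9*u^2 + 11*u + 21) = (u^2 - 16)/(u^2 - 2*u - 3)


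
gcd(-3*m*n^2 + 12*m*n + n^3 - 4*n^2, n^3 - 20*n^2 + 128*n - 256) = n - 4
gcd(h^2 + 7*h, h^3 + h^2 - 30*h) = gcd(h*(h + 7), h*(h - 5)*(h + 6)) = h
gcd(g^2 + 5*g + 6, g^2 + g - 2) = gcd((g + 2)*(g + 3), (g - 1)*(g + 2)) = g + 2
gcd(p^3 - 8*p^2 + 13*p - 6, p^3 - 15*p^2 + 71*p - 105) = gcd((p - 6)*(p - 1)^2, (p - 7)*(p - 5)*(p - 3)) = 1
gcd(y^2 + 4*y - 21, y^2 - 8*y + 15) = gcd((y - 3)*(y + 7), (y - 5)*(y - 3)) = y - 3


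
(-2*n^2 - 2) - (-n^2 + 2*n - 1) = -n^2 - 2*n - 1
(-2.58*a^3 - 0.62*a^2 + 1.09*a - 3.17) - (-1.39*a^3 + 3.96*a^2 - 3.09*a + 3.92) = -1.19*a^3 - 4.58*a^2 + 4.18*a - 7.09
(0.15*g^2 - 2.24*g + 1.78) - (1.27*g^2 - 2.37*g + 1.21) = -1.12*g^2 + 0.13*g + 0.57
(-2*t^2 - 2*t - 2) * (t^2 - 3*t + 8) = -2*t^4 + 4*t^3 - 12*t^2 - 10*t - 16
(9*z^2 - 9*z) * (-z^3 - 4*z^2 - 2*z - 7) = -9*z^5 - 27*z^4 + 18*z^3 - 45*z^2 + 63*z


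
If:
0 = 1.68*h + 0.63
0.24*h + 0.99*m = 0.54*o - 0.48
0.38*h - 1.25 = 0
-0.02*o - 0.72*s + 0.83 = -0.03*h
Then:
No Solution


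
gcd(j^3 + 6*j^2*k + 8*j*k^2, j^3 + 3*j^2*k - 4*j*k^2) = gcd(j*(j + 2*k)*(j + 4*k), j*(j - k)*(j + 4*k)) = j^2 + 4*j*k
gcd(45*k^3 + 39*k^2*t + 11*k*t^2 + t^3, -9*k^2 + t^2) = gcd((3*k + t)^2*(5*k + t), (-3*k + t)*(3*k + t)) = 3*k + t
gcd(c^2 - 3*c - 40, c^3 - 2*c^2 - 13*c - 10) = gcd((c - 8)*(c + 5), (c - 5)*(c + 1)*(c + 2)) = 1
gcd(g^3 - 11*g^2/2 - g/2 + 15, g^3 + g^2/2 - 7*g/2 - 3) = g^2 - g/2 - 3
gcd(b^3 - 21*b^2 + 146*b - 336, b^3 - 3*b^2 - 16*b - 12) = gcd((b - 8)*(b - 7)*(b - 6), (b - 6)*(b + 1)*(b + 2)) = b - 6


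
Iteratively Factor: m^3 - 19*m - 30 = (m - 5)*(m^2 + 5*m + 6) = (m - 5)*(m + 2)*(m + 3)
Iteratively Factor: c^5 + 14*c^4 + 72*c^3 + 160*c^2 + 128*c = (c + 2)*(c^4 + 12*c^3 + 48*c^2 + 64*c) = (c + 2)*(c + 4)*(c^3 + 8*c^2 + 16*c) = c*(c + 2)*(c + 4)*(c^2 + 8*c + 16) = c*(c + 2)*(c + 4)^2*(c + 4)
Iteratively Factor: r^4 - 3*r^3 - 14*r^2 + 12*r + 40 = (r - 2)*(r^3 - r^2 - 16*r - 20) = (r - 2)*(r + 2)*(r^2 - 3*r - 10) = (r - 5)*(r - 2)*(r + 2)*(r + 2)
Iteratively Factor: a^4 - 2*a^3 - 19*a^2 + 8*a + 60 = (a + 2)*(a^3 - 4*a^2 - 11*a + 30) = (a - 2)*(a + 2)*(a^2 - 2*a - 15) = (a - 5)*(a - 2)*(a + 2)*(a + 3)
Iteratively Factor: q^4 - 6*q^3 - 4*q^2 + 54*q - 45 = (q - 3)*(q^3 - 3*q^2 - 13*q + 15) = (q - 3)*(q + 3)*(q^2 - 6*q + 5) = (q - 5)*(q - 3)*(q + 3)*(q - 1)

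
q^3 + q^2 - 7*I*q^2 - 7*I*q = q*(q + 1)*(q - 7*I)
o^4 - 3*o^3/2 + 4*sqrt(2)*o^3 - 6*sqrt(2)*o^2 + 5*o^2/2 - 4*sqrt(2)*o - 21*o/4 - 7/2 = (o - 2)*(o + 1/2)*(o + sqrt(2)/2)*(o + 7*sqrt(2)/2)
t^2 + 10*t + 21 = (t + 3)*(t + 7)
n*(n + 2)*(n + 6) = n^3 + 8*n^2 + 12*n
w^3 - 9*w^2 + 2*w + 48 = (w - 8)*(w - 3)*(w + 2)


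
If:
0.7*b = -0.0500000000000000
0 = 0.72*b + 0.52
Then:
No Solution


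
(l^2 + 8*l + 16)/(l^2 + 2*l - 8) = (l + 4)/(l - 2)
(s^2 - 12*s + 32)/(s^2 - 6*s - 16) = (s - 4)/(s + 2)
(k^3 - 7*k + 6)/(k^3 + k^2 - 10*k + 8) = (k + 3)/(k + 4)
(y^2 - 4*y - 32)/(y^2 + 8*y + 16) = (y - 8)/(y + 4)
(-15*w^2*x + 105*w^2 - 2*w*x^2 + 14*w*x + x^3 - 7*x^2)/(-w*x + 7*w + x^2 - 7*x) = (-15*w^2 - 2*w*x + x^2)/(-w + x)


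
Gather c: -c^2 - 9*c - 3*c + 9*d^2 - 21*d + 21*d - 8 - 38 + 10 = -c^2 - 12*c + 9*d^2 - 36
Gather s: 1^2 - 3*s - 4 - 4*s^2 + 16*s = -4*s^2 + 13*s - 3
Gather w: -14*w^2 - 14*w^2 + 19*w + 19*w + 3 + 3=-28*w^2 + 38*w + 6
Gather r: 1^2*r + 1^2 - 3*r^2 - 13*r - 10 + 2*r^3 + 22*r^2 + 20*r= 2*r^3 + 19*r^2 + 8*r - 9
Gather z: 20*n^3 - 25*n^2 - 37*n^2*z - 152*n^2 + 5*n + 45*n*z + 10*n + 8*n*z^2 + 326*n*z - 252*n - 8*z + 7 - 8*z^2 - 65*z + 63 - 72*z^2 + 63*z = 20*n^3 - 177*n^2 - 237*n + z^2*(8*n - 80) + z*(-37*n^2 + 371*n - 10) + 70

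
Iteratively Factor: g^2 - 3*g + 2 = (g - 1)*(g - 2)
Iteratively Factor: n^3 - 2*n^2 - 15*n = (n)*(n^2 - 2*n - 15) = n*(n + 3)*(n - 5)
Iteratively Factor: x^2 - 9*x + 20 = (x - 5)*(x - 4)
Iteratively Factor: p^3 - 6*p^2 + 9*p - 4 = (p - 4)*(p^2 - 2*p + 1) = (p - 4)*(p - 1)*(p - 1)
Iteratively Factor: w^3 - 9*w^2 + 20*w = (w)*(w^2 - 9*w + 20) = w*(w - 5)*(w - 4)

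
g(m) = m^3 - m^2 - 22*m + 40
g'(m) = 3*m^2 - 2*m - 22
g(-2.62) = 72.79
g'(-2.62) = 3.83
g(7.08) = 189.01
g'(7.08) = 114.22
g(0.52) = 28.43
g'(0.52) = -22.23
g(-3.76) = 55.43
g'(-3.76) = 27.93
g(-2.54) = 73.04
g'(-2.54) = 2.43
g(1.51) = 7.94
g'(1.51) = -18.18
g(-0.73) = 55.14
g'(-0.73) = -18.94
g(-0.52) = 51.03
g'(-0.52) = -20.15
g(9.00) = 490.00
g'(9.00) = 203.00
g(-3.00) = 70.00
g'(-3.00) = 11.00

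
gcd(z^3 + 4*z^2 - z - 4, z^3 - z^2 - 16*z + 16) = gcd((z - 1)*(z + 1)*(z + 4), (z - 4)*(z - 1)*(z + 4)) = z^2 + 3*z - 4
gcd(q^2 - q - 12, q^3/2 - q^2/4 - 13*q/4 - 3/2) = 1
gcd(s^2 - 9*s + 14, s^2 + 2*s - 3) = 1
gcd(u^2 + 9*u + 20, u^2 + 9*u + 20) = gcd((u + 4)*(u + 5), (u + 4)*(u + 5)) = u^2 + 9*u + 20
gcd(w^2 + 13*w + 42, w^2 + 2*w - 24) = w + 6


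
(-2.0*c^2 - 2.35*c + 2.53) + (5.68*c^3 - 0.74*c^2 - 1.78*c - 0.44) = 5.68*c^3 - 2.74*c^2 - 4.13*c + 2.09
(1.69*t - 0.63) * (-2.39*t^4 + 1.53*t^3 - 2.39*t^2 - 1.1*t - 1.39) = -4.0391*t^5 + 4.0914*t^4 - 5.003*t^3 - 0.3533*t^2 - 1.6561*t + 0.8757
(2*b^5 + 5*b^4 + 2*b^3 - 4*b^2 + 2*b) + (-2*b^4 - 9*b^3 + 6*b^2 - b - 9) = 2*b^5 + 3*b^4 - 7*b^3 + 2*b^2 + b - 9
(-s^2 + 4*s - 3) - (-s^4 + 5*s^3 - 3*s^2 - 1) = s^4 - 5*s^3 + 2*s^2 + 4*s - 2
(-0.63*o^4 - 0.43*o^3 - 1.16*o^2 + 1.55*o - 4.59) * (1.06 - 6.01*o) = 3.7863*o^5 + 1.9165*o^4 + 6.5158*o^3 - 10.5451*o^2 + 29.2289*o - 4.8654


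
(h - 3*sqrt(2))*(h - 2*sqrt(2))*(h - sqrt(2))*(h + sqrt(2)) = h^4 - 5*sqrt(2)*h^3 + 10*h^2 + 10*sqrt(2)*h - 24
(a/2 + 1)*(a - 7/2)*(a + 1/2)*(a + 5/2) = a^4/2 + 3*a^3/4 - 41*a^2/8 - 183*a/16 - 35/8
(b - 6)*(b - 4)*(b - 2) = b^3 - 12*b^2 + 44*b - 48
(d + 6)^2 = d^2 + 12*d + 36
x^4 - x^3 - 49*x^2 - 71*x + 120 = (x - 8)*(x - 1)*(x + 3)*(x + 5)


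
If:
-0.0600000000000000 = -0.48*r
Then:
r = 0.12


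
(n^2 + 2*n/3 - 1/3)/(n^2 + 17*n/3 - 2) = (n + 1)/(n + 6)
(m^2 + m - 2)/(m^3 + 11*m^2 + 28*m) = (m^2 + m - 2)/(m*(m^2 + 11*m + 28))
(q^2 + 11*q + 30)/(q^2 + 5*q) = (q + 6)/q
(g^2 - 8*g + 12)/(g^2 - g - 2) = (g - 6)/(g + 1)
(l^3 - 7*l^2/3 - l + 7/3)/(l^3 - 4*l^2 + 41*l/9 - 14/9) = 3*(l + 1)/(3*l - 2)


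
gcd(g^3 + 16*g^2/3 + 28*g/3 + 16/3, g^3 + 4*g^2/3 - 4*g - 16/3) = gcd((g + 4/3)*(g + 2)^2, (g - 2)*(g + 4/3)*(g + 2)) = g^2 + 10*g/3 + 8/3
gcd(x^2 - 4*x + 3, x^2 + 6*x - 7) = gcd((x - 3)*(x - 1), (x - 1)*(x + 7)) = x - 1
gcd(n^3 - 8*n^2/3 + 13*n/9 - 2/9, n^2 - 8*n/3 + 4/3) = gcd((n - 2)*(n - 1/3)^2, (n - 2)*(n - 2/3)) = n - 2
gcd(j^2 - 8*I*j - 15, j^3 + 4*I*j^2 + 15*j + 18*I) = j - 3*I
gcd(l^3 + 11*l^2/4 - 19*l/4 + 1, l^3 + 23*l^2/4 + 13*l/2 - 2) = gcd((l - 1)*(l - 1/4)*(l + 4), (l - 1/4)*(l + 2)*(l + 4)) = l^2 + 15*l/4 - 1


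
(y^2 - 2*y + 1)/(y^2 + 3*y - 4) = (y - 1)/(y + 4)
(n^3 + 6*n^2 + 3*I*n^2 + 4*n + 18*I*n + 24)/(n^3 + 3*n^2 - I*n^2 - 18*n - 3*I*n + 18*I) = (n + 4*I)/(n - 3)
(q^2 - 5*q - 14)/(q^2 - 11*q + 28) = (q + 2)/(q - 4)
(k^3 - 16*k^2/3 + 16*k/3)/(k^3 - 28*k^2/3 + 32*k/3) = (k - 4)/(k - 8)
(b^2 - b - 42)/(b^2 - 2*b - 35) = (b + 6)/(b + 5)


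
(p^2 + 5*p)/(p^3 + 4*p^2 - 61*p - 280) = p/(p^2 - p - 56)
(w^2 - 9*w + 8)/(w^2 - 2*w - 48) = (w - 1)/(w + 6)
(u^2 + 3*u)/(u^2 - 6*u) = (u + 3)/(u - 6)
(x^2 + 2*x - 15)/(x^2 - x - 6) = (x + 5)/(x + 2)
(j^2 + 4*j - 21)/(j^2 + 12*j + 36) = (j^2 + 4*j - 21)/(j^2 + 12*j + 36)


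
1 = 1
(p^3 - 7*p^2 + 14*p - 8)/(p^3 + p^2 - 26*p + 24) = (p - 2)/(p + 6)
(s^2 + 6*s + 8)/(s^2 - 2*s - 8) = (s + 4)/(s - 4)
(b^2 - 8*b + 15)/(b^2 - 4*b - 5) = (b - 3)/(b + 1)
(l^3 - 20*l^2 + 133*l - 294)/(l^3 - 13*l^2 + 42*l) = (l - 7)/l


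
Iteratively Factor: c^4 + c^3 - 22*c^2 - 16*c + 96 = (c + 4)*(c^3 - 3*c^2 - 10*c + 24) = (c + 3)*(c + 4)*(c^2 - 6*c + 8) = (c - 2)*(c + 3)*(c + 4)*(c - 4)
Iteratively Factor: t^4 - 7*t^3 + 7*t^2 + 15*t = (t - 3)*(t^3 - 4*t^2 - 5*t) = t*(t - 3)*(t^2 - 4*t - 5) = t*(t - 5)*(t - 3)*(t + 1)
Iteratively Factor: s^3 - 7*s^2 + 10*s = (s - 5)*(s^2 - 2*s) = (s - 5)*(s - 2)*(s)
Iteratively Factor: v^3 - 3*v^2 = (v - 3)*(v^2) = v*(v - 3)*(v)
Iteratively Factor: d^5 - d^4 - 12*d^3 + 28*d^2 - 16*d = (d - 1)*(d^4 - 12*d^2 + 16*d) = (d - 2)*(d - 1)*(d^3 + 2*d^2 - 8*d) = d*(d - 2)*(d - 1)*(d^2 + 2*d - 8) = d*(d - 2)*(d - 1)*(d + 4)*(d - 2)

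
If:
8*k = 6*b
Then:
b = 4*k/3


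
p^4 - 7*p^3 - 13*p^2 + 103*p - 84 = (p - 7)*(p - 3)*(p - 1)*(p + 4)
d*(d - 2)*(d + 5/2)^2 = d^4 + 3*d^3 - 15*d^2/4 - 25*d/2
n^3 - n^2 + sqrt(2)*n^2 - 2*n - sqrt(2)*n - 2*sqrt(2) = (n - 2)*(n + 1)*(n + sqrt(2))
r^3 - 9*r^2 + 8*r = r*(r - 8)*(r - 1)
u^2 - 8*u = u*(u - 8)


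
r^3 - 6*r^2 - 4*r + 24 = (r - 6)*(r - 2)*(r + 2)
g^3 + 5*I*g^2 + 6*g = g*(g - I)*(g + 6*I)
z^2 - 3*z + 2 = (z - 2)*(z - 1)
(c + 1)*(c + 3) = c^2 + 4*c + 3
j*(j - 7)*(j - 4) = j^3 - 11*j^2 + 28*j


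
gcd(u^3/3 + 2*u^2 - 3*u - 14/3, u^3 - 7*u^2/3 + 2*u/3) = u - 2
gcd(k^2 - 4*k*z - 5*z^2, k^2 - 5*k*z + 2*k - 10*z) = -k + 5*z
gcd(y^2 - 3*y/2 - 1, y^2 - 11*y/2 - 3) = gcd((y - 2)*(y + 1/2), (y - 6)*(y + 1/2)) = y + 1/2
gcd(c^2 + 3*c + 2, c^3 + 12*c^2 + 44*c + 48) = c + 2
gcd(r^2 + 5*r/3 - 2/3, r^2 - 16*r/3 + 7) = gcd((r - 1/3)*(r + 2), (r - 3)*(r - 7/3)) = 1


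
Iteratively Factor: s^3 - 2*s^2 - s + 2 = (s + 1)*(s^2 - 3*s + 2) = (s - 1)*(s + 1)*(s - 2)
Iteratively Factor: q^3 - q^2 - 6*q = (q + 2)*(q^2 - 3*q) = q*(q + 2)*(q - 3)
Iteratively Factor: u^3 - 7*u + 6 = (u - 2)*(u^2 + 2*u - 3) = (u - 2)*(u - 1)*(u + 3)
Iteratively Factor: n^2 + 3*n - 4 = (n - 1)*(n + 4)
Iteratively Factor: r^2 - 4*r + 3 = (r - 3)*(r - 1)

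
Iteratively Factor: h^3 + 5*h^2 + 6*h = (h + 3)*(h^2 + 2*h) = h*(h + 3)*(h + 2)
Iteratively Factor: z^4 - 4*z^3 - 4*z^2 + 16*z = (z)*(z^3 - 4*z^2 - 4*z + 16) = z*(z - 2)*(z^2 - 2*z - 8) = z*(z - 4)*(z - 2)*(z + 2)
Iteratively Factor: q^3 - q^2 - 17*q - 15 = (q + 3)*(q^2 - 4*q - 5) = (q + 1)*(q + 3)*(q - 5)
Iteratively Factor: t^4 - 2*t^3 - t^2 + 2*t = (t)*(t^3 - 2*t^2 - t + 2) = t*(t - 2)*(t^2 - 1) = t*(t - 2)*(t - 1)*(t + 1)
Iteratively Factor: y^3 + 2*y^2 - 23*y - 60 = (y - 5)*(y^2 + 7*y + 12) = (y - 5)*(y + 4)*(y + 3)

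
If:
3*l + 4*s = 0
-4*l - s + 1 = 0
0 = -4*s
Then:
No Solution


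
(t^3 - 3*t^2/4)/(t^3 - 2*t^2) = (t - 3/4)/(t - 2)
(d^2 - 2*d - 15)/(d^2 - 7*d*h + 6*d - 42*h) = (d^2 - 2*d - 15)/(d^2 - 7*d*h + 6*d - 42*h)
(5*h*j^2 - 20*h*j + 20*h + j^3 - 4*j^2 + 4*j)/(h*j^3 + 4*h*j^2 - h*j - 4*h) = (5*h*j^2 - 20*h*j + 20*h + j^3 - 4*j^2 + 4*j)/(h*(j^3 + 4*j^2 - j - 4))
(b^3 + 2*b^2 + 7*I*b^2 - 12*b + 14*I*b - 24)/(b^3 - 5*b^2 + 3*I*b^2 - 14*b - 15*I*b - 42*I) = (b + 4*I)/(b - 7)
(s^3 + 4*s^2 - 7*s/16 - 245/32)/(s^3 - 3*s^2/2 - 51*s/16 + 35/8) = (s + 7/2)/(s - 2)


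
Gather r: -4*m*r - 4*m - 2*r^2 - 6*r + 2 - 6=-4*m - 2*r^2 + r*(-4*m - 6) - 4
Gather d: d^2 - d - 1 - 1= d^2 - d - 2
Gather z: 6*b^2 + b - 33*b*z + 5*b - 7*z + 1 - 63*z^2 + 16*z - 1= 6*b^2 + 6*b - 63*z^2 + z*(9 - 33*b)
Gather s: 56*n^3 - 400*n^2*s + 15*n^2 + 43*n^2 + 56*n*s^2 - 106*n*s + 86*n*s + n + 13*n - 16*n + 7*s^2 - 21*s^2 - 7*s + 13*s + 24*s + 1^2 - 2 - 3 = 56*n^3 + 58*n^2 - 2*n + s^2*(56*n - 14) + s*(-400*n^2 - 20*n + 30) - 4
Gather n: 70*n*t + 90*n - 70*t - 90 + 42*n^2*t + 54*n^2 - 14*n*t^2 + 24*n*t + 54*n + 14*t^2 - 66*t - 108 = n^2*(42*t + 54) + n*(-14*t^2 + 94*t + 144) + 14*t^2 - 136*t - 198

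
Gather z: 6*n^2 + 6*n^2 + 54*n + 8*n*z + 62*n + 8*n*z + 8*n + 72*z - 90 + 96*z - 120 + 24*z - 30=12*n^2 + 124*n + z*(16*n + 192) - 240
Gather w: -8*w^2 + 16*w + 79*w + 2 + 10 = -8*w^2 + 95*w + 12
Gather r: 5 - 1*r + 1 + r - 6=0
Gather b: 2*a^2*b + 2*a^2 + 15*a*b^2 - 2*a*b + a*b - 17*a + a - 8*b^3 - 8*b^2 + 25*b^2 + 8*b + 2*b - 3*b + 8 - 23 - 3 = 2*a^2 - 16*a - 8*b^3 + b^2*(15*a + 17) + b*(2*a^2 - a + 7) - 18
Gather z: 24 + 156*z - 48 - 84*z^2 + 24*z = -84*z^2 + 180*z - 24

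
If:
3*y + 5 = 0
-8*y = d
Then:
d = 40/3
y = -5/3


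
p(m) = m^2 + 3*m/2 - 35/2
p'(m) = 2*m + 3/2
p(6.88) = 40.15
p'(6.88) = 15.26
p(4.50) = 9.50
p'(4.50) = 10.50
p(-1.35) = -17.70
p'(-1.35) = -1.20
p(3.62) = 1.03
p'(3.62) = 8.74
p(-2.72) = -14.18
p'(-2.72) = -3.94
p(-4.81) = -1.58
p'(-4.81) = -8.12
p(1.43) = -13.31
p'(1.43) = 4.36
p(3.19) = -2.54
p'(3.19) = 7.88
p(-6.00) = 9.50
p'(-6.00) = -10.50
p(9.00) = 77.00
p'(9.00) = 19.50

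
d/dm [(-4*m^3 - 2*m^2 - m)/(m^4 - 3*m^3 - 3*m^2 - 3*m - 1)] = (4*m^6 + 4*m^5 + 9*m^4 + 18*m^3 + 15*m^2 + 4*m + 1)/(m^8 - 6*m^7 + 3*m^6 + 12*m^5 + 25*m^4 + 24*m^3 + 15*m^2 + 6*m + 1)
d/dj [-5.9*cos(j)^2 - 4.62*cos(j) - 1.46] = (11.8*cos(j) + 4.62)*sin(j)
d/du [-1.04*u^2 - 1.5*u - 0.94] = -2.08*u - 1.5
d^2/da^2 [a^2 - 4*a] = 2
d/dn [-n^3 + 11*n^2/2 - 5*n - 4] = -3*n^2 + 11*n - 5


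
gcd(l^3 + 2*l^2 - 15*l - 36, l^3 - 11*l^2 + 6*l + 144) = l + 3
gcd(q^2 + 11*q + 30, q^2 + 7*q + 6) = q + 6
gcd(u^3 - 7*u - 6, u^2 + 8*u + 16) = 1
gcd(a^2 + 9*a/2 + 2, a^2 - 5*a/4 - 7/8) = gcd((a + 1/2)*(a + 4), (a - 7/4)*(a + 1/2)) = a + 1/2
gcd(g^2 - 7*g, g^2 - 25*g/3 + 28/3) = g - 7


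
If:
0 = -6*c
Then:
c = 0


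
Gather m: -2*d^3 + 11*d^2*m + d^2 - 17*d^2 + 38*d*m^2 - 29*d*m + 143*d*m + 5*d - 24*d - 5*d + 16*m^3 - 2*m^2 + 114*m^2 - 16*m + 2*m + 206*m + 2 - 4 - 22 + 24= -2*d^3 - 16*d^2 - 24*d + 16*m^3 + m^2*(38*d + 112) + m*(11*d^2 + 114*d + 192)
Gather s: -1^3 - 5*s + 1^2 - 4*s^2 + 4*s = -4*s^2 - s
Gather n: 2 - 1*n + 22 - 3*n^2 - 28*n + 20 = -3*n^2 - 29*n + 44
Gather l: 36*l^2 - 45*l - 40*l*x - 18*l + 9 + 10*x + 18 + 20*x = 36*l^2 + l*(-40*x - 63) + 30*x + 27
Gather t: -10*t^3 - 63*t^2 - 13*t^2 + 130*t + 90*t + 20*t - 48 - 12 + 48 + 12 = -10*t^3 - 76*t^2 + 240*t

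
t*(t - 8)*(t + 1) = t^3 - 7*t^2 - 8*t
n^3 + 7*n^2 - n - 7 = (n - 1)*(n + 1)*(n + 7)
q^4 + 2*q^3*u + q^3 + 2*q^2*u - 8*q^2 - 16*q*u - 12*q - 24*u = (q - 3)*(q + 2)^2*(q + 2*u)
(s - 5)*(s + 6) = s^2 + s - 30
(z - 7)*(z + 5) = z^2 - 2*z - 35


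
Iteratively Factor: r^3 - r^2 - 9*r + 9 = (r + 3)*(r^2 - 4*r + 3) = (r - 3)*(r + 3)*(r - 1)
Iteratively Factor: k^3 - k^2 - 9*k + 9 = (k - 1)*(k^2 - 9) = (k - 3)*(k - 1)*(k + 3)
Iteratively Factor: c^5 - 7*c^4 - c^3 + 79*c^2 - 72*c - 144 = (c + 1)*(c^4 - 8*c^3 + 7*c^2 + 72*c - 144) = (c - 4)*(c + 1)*(c^3 - 4*c^2 - 9*c + 36) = (c - 4)*(c + 1)*(c + 3)*(c^2 - 7*c + 12) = (c - 4)^2*(c + 1)*(c + 3)*(c - 3)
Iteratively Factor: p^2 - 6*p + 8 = (p - 4)*(p - 2)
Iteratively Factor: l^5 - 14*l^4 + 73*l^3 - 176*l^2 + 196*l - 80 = (l - 1)*(l^4 - 13*l^3 + 60*l^2 - 116*l + 80) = (l - 4)*(l - 1)*(l^3 - 9*l^2 + 24*l - 20) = (l - 4)*(l - 2)*(l - 1)*(l^2 - 7*l + 10) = (l - 4)*(l - 2)^2*(l - 1)*(l - 5)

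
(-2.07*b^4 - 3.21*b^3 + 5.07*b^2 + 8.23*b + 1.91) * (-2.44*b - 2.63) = 5.0508*b^5 + 13.2765*b^4 - 3.9285*b^3 - 33.4153*b^2 - 26.3053*b - 5.0233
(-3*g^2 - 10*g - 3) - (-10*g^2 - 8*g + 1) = 7*g^2 - 2*g - 4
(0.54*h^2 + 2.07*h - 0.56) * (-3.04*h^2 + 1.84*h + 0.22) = -1.6416*h^4 - 5.2992*h^3 + 5.63*h^2 - 0.575*h - 0.1232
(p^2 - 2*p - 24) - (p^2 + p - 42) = 18 - 3*p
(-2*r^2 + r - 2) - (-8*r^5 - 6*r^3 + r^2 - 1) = 8*r^5 + 6*r^3 - 3*r^2 + r - 1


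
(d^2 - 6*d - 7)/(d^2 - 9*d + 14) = (d + 1)/(d - 2)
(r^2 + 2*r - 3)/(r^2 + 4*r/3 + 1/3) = 3*(r^2 + 2*r - 3)/(3*r^2 + 4*r + 1)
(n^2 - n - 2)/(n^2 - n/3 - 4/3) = 3*(n - 2)/(3*n - 4)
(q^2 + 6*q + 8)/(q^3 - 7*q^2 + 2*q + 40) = (q + 4)/(q^2 - 9*q + 20)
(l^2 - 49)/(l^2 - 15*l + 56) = (l + 7)/(l - 8)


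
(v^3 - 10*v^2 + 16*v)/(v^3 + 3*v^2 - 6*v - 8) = v*(v - 8)/(v^2 + 5*v + 4)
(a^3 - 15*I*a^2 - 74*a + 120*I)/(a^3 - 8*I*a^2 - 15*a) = (a^2 - 10*I*a - 24)/(a*(a - 3*I))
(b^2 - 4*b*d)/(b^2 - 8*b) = (b - 4*d)/(b - 8)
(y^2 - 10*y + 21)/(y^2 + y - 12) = (y - 7)/(y + 4)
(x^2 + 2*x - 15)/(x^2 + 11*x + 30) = (x - 3)/(x + 6)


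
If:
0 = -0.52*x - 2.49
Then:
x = -4.79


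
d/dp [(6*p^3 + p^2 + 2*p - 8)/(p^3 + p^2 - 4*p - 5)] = (5*p^4 - 52*p^3 - 72*p^2 + 6*p - 42)/(p^6 + 2*p^5 - 7*p^4 - 18*p^3 + 6*p^2 + 40*p + 25)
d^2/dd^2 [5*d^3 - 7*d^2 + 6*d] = 30*d - 14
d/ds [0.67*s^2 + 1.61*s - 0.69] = 1.34*s + 1.61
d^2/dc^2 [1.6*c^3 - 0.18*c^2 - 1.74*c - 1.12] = 9.6*c - 0.36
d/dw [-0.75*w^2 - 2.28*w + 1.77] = -1.5*w - 2.28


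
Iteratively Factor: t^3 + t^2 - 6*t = (t + 3)*(t^2 - 2*t) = t*(t + 3)*(t - 2)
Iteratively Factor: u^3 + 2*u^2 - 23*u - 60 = (u + 3)*(u^2 - u - 20) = (u + 3)*(u + 4)*(u - 5)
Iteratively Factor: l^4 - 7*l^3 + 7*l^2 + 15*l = (l - 3)*(l^3 - 4*l^2 - 5*l) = l*(l - 3)*(l^2 - 4*l - 5) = l*(l - 5)*(l - 3)*(l + 1)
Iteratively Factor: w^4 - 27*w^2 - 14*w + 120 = (w + 4)*(w^3 - 4*w^2 - 11*w + 30) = (w - 5)*(w + 4)*(w^2 + w - 6) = (w - 5)*(w + 3)*(w + 4)*(w - 2)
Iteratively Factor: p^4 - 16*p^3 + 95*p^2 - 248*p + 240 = (p - 3)*(p^3 - 13*p^2 + 56*p - 80) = (p - 4)*(p - 3)*(p^2 - 9*p + 20) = (p - 5)*(p - 4)*(p - 3)*(p - 4)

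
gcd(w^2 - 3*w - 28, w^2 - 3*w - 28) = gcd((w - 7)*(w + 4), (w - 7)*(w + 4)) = w^2 - 3*w - 28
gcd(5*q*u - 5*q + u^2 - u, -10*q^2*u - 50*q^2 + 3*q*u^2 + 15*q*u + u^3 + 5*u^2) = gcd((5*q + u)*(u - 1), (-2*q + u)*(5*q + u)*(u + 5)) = 5*q + u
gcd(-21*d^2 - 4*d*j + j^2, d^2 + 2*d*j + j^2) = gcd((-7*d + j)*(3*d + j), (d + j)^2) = 1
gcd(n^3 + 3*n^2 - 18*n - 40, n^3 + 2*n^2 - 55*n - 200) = n + 5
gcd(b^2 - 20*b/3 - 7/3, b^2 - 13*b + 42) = b - 7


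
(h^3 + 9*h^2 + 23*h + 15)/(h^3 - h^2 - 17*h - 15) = (h + 5)/(h - 5)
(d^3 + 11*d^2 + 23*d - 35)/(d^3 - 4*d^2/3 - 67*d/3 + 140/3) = 3*(d^2 + 6*d - 7)/(3*d^2 - 19*d + 28)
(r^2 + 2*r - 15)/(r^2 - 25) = (r - 3)/(r - 5)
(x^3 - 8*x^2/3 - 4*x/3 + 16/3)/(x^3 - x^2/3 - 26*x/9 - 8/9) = 3*(x - 2)/(3*x + 1)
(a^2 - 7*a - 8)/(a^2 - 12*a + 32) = (a + 1)/(a - 4)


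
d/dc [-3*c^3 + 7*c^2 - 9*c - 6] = -9*c^2 + 14*c - 9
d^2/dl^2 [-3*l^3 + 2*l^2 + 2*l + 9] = 4 - 18*l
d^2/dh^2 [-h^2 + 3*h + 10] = -2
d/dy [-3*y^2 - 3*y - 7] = -6*y - 3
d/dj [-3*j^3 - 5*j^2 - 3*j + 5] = -9*j^2 - 10*j - 3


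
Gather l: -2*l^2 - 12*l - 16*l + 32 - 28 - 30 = -2*l^2 - 28*l - 26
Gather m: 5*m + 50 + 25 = 5*m + 75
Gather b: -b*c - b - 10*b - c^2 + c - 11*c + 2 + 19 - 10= b*(-c - 11) - c^2 - 10*c + 11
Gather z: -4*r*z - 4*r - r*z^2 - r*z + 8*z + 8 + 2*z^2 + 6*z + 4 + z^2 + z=-4*r + z^2*(3 - r) + z*(15 - 5*r) + 12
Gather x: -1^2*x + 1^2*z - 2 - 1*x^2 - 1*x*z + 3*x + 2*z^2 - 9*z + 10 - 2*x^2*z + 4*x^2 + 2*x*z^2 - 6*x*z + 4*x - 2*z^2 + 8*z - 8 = x^2*(3 - 2*z) + x*(2*z^2 - 7*z + 6)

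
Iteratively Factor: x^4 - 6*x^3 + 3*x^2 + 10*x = (x)*(x^3 - 6*x^2 + 3*x + 10) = x*(x + 1)*(x^2 - 7*x + 10) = x*(x - 2)*(x + 1)*(x - 5)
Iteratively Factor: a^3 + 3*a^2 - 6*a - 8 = (a + 1)*(a^2 + 2*a - 8) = (a - 2)*(a + 1)*(a + 4)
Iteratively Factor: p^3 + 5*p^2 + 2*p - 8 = (p + 4)*(p^2 + p - 2) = (p - 1)*(p + 4)*(p + 2)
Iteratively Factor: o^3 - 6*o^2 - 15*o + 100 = (o + 4)*(o^2 - 10*o + 25) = (o - 5)*(o + 4)*(o - 5)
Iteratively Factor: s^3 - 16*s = (s)*(s^2 - 16) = s*(s - 4)*(s + 4)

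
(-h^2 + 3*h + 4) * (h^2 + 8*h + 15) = -h^4 - 5*h^3 + 13*h^2 + 77*h + 60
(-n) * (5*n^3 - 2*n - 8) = -5*n^4 + 2*n^2 + 8*n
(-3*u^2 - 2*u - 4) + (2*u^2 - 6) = -u^2 - 2*u - 10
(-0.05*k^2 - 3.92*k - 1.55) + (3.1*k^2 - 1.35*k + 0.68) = 3.05*k^2 - 5.27*k - 0.87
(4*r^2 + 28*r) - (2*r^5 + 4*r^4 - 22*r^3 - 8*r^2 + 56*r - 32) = -2*r^5 - 4*r^4 + 22*r^3 + 12*r^2 - 28*r + 32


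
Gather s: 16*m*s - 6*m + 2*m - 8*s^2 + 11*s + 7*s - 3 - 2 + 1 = -4*m - 8*s^2 + s*(16*m + 18) - 4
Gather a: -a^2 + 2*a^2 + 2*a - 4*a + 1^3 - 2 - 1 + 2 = a^2 - 2*a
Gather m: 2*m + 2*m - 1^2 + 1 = 4*m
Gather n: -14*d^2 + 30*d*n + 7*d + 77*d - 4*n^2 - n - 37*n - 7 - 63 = -14*d^2 + 84*d - 4*n^2 + n*(30*d - 38) - 70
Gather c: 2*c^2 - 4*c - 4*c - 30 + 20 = 2*c^2 - 8*c - 10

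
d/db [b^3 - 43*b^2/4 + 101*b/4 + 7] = 3*b^2 - 43*b/2 + 101/4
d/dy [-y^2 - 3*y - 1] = -2*y - 3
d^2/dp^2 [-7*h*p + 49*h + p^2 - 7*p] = 2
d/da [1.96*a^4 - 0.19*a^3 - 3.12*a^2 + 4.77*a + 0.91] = 7.84*a^3 - 0.57*a^2 - 6.24*a + 4.77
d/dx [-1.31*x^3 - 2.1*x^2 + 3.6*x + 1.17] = -3.93*x^2 - 4.2*x + 3.6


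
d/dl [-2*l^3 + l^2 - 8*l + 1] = -6*l^2 + 2*l - 8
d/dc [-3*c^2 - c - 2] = -6*c - 1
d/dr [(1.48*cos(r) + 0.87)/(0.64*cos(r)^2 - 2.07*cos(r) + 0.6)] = (0.9472*cos(r)^2 + 1.1136*cos(r) - 2.6889)*sin(r)/(0.4096*cos(r)^4 - 2.6496*cos(r)^3 + 5.0529*cos(r)^2 - 2.484*cos(r) + 0.36)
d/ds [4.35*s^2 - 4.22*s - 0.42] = 8.7*s - 4.22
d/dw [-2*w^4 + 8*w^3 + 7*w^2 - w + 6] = -8*w^3 + 24*w^2 + 14*w - 1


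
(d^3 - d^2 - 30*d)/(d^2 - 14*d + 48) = d*(d + 5)/(d - 8)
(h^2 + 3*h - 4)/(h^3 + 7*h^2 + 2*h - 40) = (h - 1)/(h^2 + 3*h - 10)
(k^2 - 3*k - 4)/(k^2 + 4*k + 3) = (k - 4)/(k + 3)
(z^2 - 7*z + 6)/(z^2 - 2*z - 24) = (z - 1)/(z + 4)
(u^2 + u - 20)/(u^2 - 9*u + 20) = (u + 5)/(u - 5)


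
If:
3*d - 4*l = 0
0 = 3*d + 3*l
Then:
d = 0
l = 0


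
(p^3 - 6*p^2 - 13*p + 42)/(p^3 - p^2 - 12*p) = (p^2 - 9*p + 14)/(p*(p - 4))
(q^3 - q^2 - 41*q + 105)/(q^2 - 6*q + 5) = (q^2 + 4*q - 21)/(q - 1)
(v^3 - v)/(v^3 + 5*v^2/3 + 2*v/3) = 3*(v - 1)/(3*v + 2)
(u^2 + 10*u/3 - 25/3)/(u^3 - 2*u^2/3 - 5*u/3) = (u + 5)/(u*(u + 1))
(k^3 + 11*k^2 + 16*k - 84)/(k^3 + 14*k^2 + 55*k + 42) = (k - 2)/(k + 1)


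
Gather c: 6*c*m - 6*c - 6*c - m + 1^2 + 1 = c*(6*m - 12) - m + 2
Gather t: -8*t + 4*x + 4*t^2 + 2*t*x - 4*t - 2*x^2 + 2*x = 4*t^2 + t*(2*x - 12) - 2*x^2 + 6*x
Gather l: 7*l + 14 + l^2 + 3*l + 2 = l^2 + 10*l + 16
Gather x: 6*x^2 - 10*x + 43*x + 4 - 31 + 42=6*x^2 + 33*x + 15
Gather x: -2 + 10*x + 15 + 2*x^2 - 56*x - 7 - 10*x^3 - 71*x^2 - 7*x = -10*x^3 - 69*x^2 - 53*x + 6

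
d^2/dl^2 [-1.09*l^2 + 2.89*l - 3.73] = -2.18000000000000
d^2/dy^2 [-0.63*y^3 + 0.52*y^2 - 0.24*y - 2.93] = 1.04 - 3.78*y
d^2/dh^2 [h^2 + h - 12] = 2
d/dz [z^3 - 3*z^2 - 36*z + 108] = 3*z^2 - 6*z - 36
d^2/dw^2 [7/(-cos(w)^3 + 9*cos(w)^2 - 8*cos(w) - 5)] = 7*((-35*cos(w) + 72*cos(2*w) - 9*cos(3*w))*(cos(w)^3 - 9*cos(w)^2 + 8*cos(w) + 5)/4 - 2*(3*cos(w)^2 - 18*cos(w) + 8)^2*sin(w)^2)/(cos(w)^3 - 9*cos(w)^2 + 8*cos(w) + 5)^3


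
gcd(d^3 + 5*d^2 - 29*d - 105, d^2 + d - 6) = d + 3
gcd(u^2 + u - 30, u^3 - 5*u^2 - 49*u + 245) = u - 5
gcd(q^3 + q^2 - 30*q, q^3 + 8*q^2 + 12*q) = q^2 + 6*q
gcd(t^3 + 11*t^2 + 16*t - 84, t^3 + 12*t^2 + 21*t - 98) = t^2 + 5*t - 14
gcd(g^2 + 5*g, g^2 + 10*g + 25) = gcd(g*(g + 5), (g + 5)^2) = g + 5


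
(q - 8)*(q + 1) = q^2 - 7*q - 8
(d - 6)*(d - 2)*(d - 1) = d^3 - 9*d^2 + 20*d - 12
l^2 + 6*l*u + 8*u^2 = (l + 2*u)*(l + 4*u)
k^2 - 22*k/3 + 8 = (k - 6)*(k - 4/3)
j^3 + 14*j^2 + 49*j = j*(j + 7)^2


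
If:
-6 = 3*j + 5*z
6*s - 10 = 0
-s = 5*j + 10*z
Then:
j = -31/3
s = 5/3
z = 5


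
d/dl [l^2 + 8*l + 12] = 2*l + 8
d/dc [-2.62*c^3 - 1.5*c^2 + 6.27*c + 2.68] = -7.86*c^2 - 3.0*c + 6.27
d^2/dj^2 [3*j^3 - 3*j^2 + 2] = 18*j - 6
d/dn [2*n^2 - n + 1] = 4*n - 1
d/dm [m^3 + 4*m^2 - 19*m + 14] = 3*m^2 + 8*m - 19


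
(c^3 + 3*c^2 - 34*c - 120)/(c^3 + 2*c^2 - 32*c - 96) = (c + 5)/(c + 4)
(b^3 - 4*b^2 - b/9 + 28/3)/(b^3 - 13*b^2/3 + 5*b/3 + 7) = (b + 4/3)/(b + 1)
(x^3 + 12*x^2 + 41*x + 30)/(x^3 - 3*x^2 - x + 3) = (x^2 + 11*x + 30)/(x^2 - 4*x + 3)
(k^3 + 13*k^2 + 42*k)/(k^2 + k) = (k^2 + 13*k + 42)/(k + 1)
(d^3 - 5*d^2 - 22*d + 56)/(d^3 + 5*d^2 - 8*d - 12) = (d^2 - 3*d - 28)/(d^2 + 7*d + 6)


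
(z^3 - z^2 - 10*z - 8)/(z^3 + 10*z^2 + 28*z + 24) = (z^2 - 3*z - 4)/(z^2 + 8*z + 12)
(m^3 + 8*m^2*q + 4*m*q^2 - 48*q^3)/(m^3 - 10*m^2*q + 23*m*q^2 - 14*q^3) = (m^2 + 10*m*q + 24*q^2)/(m^2 - 8*m*q + 7*q^2)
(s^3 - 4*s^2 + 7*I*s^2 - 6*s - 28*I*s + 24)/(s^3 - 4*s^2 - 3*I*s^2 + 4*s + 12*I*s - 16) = (s + 6*I)/(s - 4*I)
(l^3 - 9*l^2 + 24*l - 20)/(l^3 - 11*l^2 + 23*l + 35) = (l^2 - 4*l + 4)/(l^2 - 6*l - 7)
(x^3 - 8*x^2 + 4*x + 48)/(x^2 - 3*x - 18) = (x^2 - 2*x - 8)/(x + 3)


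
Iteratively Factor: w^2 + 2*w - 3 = (w - 1)*(w + 3)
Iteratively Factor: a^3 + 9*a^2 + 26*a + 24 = (a + 3)*(a^2 + 6*a + 8) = (a + 2)*(a + 3)*(a + 4)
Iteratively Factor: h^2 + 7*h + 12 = (h + 3)*(h + 4)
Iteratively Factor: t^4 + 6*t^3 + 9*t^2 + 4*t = (t + 4)*(t^3 + 2*t^2 + t) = t*(t + 4)*(t^2 + 2*t + 1) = t*(t + 1)*(t + 4)*(t + 1)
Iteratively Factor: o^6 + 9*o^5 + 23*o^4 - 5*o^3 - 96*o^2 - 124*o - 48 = (o - 2)*(o^5 + 11*o^4 + 45*o^3 + 85*o^2 + 74*o + 24) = (o - 2)*(o + 4)*(o^4 + 7*o^3 + 17*o^2 + 17*o + 6) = (o - 2)*(o + 1)*(o + 4)*(o^3 + 6*o^2 + 11*o + 6) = (o - 2)*(o + 1)*(o + 3)*(o + 4)*(o^2 + 3*o + 2) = (o - 2)*(o + 1)*(o + 2)*(o + 3)*(o + 4)*(o + 1)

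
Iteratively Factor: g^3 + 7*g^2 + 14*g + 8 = (g + 1)*(g^2 + 6*g + 8) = (g + 1)*(g + 2)*(g + 4)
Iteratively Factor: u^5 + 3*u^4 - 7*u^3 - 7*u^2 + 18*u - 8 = (u - 1)*(u^4 + 4*u^3 - 3*u^2 - 10*u + 8) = (u - 1)*(u + 4)*(u^3 - 3*u + 2) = (u - 1)^2*(u + 4)*(u^2 + u - 2) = (u - 1)^3*(u + 4)*(u + 2)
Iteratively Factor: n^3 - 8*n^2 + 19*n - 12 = (n - 1)*(n^2 - 7*n + 12) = (n - 3)*(n - 1)*(n - 4)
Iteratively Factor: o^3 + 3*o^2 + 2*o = (o + 2)*(o^2 + o) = (o + 1)*(o + 2)*(o)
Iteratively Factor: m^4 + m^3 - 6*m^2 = (m - 2)*(m^3 + 3*m^2) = m*(m - 2)*(m^2 + 3*m) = m^2*(m - 2)*(m + 3)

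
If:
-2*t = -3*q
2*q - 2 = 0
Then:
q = 1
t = 3/2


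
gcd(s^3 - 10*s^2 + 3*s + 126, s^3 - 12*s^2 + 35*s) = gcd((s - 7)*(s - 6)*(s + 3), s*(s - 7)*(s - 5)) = s - 7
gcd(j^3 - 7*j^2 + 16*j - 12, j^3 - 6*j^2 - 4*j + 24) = j - 2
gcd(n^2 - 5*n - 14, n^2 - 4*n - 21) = n - 7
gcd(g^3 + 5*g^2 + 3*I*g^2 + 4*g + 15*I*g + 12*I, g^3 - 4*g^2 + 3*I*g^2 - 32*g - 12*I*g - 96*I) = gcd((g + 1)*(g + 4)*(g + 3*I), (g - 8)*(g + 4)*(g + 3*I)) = g^2 + g*(4 + 3*I) + 12*I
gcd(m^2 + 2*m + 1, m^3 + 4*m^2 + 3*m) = m + 1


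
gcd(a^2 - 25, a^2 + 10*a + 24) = 1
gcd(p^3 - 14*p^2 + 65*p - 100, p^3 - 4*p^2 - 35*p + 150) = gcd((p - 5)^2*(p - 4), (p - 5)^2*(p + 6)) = p^2 - 10*p + 25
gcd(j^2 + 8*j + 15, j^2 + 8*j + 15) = j^2 + 8*j + 15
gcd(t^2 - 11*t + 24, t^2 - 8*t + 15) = t - 3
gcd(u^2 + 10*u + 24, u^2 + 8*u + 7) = 1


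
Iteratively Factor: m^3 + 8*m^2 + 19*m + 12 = (m + 4)*(m^2 + 4*m + 3) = (m + 1)*(m + 4)*(m + 3)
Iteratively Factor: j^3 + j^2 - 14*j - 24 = (j + 2)*(j^2 - j - 12) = (j + 2)*(j + 3)*(j - 4)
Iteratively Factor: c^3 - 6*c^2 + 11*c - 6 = (c - 1)*(c^2 - 5*c + 6) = (c - 2)*(c - 1)*(c - 3)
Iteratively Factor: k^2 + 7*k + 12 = (k + 4)*(k + 3)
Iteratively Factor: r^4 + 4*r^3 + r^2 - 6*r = (r - 1)*(r^3 + 5*r^2 + 6*r) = (r - 1)*(r + 3)*(r^2 + 2*r) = r*(r - 1)*(r + 3)*(r + 2)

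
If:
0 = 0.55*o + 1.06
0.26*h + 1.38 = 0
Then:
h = -5.31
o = -1.93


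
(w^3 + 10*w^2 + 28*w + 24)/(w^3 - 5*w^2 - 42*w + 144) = (w^2 + 4*w + 4)/(w^2 - 11*w + 24)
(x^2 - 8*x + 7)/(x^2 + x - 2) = (x - 7)/(x + 2)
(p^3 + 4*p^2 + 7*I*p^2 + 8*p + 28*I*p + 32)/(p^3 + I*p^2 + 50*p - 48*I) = (p + 4)/(p - 6*I)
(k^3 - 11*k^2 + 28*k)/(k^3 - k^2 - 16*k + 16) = k*(k - 7)/(k^2 + 3*k - 4)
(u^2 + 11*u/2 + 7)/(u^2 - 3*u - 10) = (u + 7/2)/(u - 5)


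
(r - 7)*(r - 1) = r^2 - 8*r + 7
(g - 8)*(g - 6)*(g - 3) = g^3 - 17*g^2 + 90*g - 144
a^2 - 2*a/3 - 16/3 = (a - 8/3)*(a + 2)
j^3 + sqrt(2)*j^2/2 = j^2*(j + sqrt(2)/2)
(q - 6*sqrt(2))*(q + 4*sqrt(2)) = q^2 - 2*sqrt(2)*q - 48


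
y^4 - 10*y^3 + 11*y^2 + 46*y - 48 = (y - 8)*(y - 3)*(y - 1)*(y + 2)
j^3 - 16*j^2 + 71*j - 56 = (j - 8)*(j - 7)*(j - 1)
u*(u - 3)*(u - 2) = u^3 - 5*u^2 + 6*u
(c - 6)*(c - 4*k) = c^2 - 4*c*k - 6*c + 24*k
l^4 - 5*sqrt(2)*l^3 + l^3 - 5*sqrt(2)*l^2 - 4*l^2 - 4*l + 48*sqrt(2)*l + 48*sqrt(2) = (l + 1)*(l - 4*sqrt(2))*(l - 3*sqrt(2))*(l + 2*sqrt(2))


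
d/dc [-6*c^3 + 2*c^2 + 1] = 2*c*(2 - 9*c)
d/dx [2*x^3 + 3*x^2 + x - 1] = 6*x^2 + 6*x + 1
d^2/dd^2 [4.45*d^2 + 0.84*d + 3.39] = 8.90000000000000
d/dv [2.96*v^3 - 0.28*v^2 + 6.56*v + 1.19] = 8.88*v^2 - 0.56*v + 6.56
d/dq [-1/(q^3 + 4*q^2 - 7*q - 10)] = (3*q^2 + 8*q - 7)/(q^3 + 4*q^2 - 7*q - 10)^2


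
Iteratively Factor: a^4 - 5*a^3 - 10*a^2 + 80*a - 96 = (a - 4)*(a^3 - a^2 - 14*a + 24) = (a - 4)*(a + 4)*(a^2 - 5*a + 6) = (a - 4)*(a - 2)*(a + 4)*(a - 3)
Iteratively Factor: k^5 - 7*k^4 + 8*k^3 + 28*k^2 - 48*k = (k - 2)*(k^4 - 5*k^3 - 2*k^2 + 24*k) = (k - 4)*(k - 2)*(k^3 - k^2 - 6*k) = (k - 4)*(k - 2)*(k + 2)*(k^2 - 3*k) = (k - 4)*(k - 3)*(k - 2)*(k + 2)*(k)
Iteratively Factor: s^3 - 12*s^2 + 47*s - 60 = (s - 5)*(s^2 - 7*s + 12) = (s - 5)*(s - 3)*(s - 4)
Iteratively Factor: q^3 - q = (q - 1)*(q^2 + q) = (q - 1)*(q + 1)*(q)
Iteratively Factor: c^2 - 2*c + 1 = (c - 1)*(c - 1)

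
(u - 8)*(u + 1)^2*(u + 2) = u^4 - 4*u^3 - 27*u^2 - 38*u - 16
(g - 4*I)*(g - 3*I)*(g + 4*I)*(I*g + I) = I*g^4 + 3*g^3 + I*g^3 + 3*g^2 + 16*I*g^2 + 48*g + 16*I*g + 48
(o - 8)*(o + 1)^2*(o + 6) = o^4 - 51*o^2 - 98*o - 48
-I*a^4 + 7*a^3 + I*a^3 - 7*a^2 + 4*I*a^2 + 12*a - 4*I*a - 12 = (a - I)*(a + 2*I)*(a + 6*I)*(-I*a + I)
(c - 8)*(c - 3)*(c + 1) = c^3 - 10*c^2 + 13*c + 24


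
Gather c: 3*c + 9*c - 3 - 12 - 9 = 12*c - 24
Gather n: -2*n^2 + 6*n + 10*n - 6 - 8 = -2*n^2 + 16*n - 14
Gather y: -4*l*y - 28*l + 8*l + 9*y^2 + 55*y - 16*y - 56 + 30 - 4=-20*l + 9*y^2 + y*(39 - 4*l) - 30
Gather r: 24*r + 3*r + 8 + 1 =27*r + 9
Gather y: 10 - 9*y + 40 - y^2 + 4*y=-y^2 - 5*y + 50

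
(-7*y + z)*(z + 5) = -7*y*z - 35*y + z^2 + 5*z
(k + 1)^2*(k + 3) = k^3 + 5*k^2 + 7*k + 3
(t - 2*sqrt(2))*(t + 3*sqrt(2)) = t^2 + sqrt(2)*t - 12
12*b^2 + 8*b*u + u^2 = (2*b + u)*(6*b + u)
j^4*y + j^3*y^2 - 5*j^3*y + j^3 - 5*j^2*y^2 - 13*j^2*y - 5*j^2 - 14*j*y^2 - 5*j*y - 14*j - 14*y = (j - 7)*(j + 2)*(j + y)*(j*y + 1)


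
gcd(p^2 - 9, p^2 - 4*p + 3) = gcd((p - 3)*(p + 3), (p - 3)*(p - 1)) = p - 3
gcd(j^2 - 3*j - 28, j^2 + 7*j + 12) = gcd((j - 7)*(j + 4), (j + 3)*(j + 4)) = j + 4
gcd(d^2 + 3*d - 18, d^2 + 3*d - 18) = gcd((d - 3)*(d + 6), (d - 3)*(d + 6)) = d^2 + 3*d - 18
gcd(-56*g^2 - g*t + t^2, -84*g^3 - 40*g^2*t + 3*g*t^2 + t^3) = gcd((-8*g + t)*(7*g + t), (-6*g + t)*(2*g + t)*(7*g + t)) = 7*g + t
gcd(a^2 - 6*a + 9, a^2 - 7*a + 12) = a - 3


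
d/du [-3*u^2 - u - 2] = -6*u - 1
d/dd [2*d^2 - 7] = 4*d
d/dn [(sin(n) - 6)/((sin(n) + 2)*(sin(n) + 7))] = (12*sin(n) + cos(n)^2 + 67)*cos(n)/((sin(n) + 2)^2*(sin(n) + 7)^2)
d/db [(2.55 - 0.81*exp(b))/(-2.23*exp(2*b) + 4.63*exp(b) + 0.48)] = (-1.8063*exp(2*b) + 11.373*exp(b) - 12.1953)*exp(b)/(4.9729*exp(4*b) - 20.6498*exp(3*b) + 19.2961*exp(2*b) + 4.4448*exp(b) + 0.2304)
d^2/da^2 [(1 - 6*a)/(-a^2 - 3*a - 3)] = 2*((2*a + 3)^2*(6*a - 1) - (18*a + 17)*(a^2 + 3*a + 3))/(a^2 + 3*a + 3)^3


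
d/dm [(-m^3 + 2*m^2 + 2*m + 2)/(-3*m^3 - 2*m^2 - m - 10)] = 2*(4*m^4 + 7*m^3 + 25*m^2 - 16*m - 9)/(9*m^6 + 12*m^5 + 10*m^4 + 64*m^3 + 41*m^2 + 20*m + 100)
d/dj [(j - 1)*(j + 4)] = 2*j + 3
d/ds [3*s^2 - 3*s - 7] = 6*s - 3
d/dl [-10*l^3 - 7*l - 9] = -30*l^2 - 7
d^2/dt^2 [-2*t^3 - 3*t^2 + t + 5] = -12*t - 6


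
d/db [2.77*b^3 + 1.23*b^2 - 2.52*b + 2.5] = 8.31*b^2 + 2.46*b - 2.52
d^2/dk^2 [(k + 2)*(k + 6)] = 2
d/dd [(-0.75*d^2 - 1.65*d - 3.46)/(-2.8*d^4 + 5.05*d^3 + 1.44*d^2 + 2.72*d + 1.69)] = (-4.2*d^5 - 10.0725*d^4 - 22.087*d^3 + 52.755*d^2 + 7.4298*d + 6.6227)/(7.84*d^8 - 28.28*d^7 + 17.4385*d^6 - 0.688000000000001*d^5 + 20.0816*d^4 + 24.9026*d^3 + 12.2656*d^2 + 9.1936*d + 2.8561)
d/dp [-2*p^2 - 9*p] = -4*p - 9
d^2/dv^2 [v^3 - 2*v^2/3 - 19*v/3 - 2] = 6*v - 4/3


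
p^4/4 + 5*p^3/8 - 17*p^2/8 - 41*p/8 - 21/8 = (p/4 + 1/4)*(p - 3)*(p + 1)*(p + 7/2)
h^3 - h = h*(h - 1)*(h + 1)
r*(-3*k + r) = -3*k*r + r^2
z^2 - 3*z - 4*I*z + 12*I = (z - 3)*(z - 4*I)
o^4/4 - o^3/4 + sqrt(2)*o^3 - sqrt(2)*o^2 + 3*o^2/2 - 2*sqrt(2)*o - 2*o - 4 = (o/2 + sqrt(2))^2*(o - 2)*(o + 1)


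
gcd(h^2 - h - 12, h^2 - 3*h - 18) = h + 3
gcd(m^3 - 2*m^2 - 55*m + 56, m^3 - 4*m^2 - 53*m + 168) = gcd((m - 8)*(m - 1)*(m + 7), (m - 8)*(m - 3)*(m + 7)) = m^2 - m - 56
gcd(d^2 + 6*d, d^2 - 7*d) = d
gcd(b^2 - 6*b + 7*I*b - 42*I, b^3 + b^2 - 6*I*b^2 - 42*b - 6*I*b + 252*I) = b - 6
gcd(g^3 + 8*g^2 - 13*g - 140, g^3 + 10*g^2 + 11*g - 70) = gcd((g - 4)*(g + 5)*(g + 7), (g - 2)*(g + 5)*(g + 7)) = g^2 + 12*g + 35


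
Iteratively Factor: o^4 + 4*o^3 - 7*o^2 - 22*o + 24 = (o - 2)*(o^3 + 6*o^2 + 5*o - 12) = (o - 2)*(o + 4)*(o^2 + 2*o - 3) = (o - 2)*(o + 3)*(o + 4)*(o - 1)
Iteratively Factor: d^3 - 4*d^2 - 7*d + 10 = (d + 2)*(d^2 - 6*d + 5) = (d - 5)*(d + 2)*(d - 1)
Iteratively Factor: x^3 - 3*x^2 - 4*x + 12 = (x - 2)*(x^2 - x - 6) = (x - 2)*(x + 2)*(x - 3)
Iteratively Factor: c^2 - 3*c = (c)*(c - 3)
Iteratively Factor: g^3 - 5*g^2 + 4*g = (g)*(g^2 - 5*g + 4) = g*(g - 4)*(g - 1)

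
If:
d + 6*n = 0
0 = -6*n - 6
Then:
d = 6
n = -1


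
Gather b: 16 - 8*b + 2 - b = 18 - 9*b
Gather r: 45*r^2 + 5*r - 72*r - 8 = 45*r^2 - 67*r - 8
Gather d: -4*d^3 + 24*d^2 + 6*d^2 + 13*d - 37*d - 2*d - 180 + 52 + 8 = -4*d^3 + 30*d^2 - 26*d - 120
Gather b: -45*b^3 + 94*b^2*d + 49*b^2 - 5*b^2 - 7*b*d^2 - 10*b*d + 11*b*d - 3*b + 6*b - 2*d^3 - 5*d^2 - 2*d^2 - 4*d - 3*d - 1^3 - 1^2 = -45*b^3 + b^2*(94*d + 44) + b*(-7*d^2 + d + 3) - 2*d^3 - 7*d^2 - 7*d - 2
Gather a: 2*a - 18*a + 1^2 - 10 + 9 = -16*a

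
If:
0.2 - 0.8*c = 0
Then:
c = 0.25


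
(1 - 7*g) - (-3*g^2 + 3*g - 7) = 3*g^2 - 10*g + 8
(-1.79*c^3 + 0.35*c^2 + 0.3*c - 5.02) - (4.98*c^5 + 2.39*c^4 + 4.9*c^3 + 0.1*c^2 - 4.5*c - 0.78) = -4.98*c^5 - 2.39*c^4 - 6.69*c^3 + 0.25*c^2 + 4.8*c - 4.24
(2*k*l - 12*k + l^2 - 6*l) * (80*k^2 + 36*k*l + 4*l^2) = 160*k^3*l - 960*k^3 + 152*k^2*l^2 - 912*k^2*l + 44*k*l^3 - 264*k*l^2 + 4*l^4 - 24*l^3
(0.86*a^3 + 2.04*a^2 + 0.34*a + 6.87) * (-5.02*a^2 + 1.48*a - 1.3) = -4.3172*a^5 - 8.968*a^4 + 0.1944*a^3 - 36.6362*a^2 + 9.7256*a - 8.931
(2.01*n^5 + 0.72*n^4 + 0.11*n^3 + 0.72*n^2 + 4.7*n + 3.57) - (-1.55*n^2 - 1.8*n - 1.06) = 2.01*n^5 + 0.72*n^4 + 0.11*n^3 + 2.27*n^2 + 6.5*n + 4.63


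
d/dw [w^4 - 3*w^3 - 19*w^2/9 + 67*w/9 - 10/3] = 4*w^3 - 9*w^2 - 38*w/9 + 67/9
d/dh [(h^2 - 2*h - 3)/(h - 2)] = (h^2 - 4*h + 7)/(h^2 - 4*h + 4)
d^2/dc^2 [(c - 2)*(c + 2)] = 2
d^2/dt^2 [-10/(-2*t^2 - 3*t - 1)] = 20*(-4*t^2 - 6*t + (4*t + 3)^2 - 2)/(2*t^2 + 3*t + 1)^3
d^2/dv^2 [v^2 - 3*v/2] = 2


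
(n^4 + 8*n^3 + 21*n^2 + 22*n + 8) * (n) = n^5 + 8*n^4 + 21*n^3 + 22*n^2 + 8*n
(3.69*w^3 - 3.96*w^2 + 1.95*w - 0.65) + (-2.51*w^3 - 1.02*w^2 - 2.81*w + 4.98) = 1.18*w^3 - 4.98*w^2 - 0.86*w + 4.33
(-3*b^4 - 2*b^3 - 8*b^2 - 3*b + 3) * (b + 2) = -3*b^5 - 8*b^4 - 12*b^3 - 19*b^2 - 3*b + 6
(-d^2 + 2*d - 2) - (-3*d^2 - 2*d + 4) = 2*d^2 + 4*d - 6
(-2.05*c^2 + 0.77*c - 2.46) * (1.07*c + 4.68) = -2.1935*c^3 - 8.7701*c^2 + 0.9714*c - 11.5128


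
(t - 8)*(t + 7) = t^2 - t - 56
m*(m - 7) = m^2 - 7*m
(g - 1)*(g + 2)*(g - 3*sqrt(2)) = g^3 - 3*sqrt(2)*g^2 + g^2 - 3*sqrt(2)*g - 2*g + 6*sqrt(2)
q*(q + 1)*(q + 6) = q^3 + 7*q^2 + 6*q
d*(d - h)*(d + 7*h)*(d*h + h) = d^4*h + 6*d^3*h^2 + d^3*h - 7*d^2*h^3 + 6*d^2*h^2 - 7*d*h^3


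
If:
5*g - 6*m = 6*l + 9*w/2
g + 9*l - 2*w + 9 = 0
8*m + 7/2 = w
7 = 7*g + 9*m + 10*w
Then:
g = -2299/10476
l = -22831/31428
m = -3115/10476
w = 5873/5238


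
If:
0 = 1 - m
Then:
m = 1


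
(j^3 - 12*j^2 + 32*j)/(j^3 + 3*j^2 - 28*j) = (j - 8)/(j + 7)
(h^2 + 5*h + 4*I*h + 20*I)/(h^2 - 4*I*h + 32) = (h + 5)/(h - 8*I)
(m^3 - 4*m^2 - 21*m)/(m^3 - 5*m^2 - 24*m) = (m - 7)/(m - 8)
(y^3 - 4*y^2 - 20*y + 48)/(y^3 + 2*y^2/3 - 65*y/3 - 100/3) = 3*(y^2 - 8*y + 12)/(3*y^2 - 10*y - 25)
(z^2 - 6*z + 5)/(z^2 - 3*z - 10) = (z - 1)/(z + 2)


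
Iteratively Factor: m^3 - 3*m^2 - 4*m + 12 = (m + 2)*(m^2 - 5*m + 6) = (m - 3)*(m + 2)*(m - 2)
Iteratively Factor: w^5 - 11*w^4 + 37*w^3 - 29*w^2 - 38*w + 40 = (w + 1)*(w^4 - 12*w^3 + 49*w^2 - 78*w + 40) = (w - 5)*(w + 1)*(w^3 - 7*w^2 + 14*w - 8) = (w - 5)*(w - 1)*(w + 1)*(w^2 - 6*w + 8) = (w - 5)*(w - 2)*(w - 1)*(w + 1)*(w - 4)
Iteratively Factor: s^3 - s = (s)*(s^2 - 1) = s*(s - 1)*(s + 1)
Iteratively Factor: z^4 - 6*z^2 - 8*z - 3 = (z + 1)*(z^3 - z^2 - 5*z - 3) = (z + 1)^2*(z^2 - 2*z - 3) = (z - 3)*(z + 1)^2*(z + 1)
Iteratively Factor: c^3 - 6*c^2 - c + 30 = (c - 5)*(c^2 - c - 6) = (c - 5)*(c - 3)*(c + 2)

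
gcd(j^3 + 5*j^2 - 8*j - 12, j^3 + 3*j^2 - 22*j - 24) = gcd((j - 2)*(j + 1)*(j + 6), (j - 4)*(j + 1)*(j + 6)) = j^2 + 7*j + 6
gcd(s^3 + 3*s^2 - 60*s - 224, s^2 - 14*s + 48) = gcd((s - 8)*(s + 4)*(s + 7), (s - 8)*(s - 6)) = s - 8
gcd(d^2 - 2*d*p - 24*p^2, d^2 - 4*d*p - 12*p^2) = -d + 6*p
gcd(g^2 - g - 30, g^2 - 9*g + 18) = g - 6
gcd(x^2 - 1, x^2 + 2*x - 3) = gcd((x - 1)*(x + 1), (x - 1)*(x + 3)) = x - 1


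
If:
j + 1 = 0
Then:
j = -1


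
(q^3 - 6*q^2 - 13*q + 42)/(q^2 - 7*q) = q + 1 - 6/q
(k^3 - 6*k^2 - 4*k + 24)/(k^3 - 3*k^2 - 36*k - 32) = (-k^3 + 6*k^2 + 4*k - 24)/(-k^3 + 3*k^2 + 36*k + 32)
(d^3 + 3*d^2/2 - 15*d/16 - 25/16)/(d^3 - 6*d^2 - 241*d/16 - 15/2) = (4*d^2 + d - 5)/(4*d^2 - 29*d - 24)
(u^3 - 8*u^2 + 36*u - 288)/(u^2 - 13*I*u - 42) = (u^2 + u*(-8 + 6*I) - 48*I)/(u - 7*I)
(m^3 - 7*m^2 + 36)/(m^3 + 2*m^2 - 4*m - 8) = (m^2 - 9*m + 18)/(m^2 - 4)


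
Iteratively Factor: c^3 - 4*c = (c - 2)*(c^2 + 2*c) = c*(c - 2)*(c + 2)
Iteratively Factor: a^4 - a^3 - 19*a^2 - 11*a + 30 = (a - 1)*(a^3 - 19*a - 30) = (a - 1)*(a + 3)*(a^2 - 3*a - 10) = (a - 1)*(a + 2)*(a + 3)*(a - 5)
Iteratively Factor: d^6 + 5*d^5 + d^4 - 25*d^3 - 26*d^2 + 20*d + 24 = (d + 3)*(d^5 + 2*d^4 - 5*d^3 - 10*d^2 + 4*d + 8) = (d + 2)*(d + 3)*(d^4 - 5*d^2 + 4) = (d - 1)*(d + 2)*(d + 3)*(d^3 + d^2 - 4*d - 4) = (d - 1)*(d + 1)*(d + 2)*(d + 3)*(d^2 - 4) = (d - 1)*(d + 1)*(d + 2)^2*(d + 3)*(d - 2)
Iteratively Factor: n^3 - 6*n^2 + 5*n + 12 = (n - 3)*(n^2 - 3*n - 4) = (n - 4)*(n - 3)*(n + 1)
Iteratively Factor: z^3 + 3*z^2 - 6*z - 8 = (z + 4)*(z^2 - z - 2) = (z - 2)*(z + 4)*(z + 1)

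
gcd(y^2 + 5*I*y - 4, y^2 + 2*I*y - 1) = y + I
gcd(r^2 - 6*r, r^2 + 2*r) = r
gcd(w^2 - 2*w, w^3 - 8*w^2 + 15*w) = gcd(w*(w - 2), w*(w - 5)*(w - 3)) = w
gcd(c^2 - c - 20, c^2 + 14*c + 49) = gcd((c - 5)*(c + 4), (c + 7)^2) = 1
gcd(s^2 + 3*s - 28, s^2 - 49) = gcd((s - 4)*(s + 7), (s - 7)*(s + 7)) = s + 7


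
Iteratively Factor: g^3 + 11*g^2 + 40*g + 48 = (g + 4)*(g^2 + 7*g + 12) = (g + 4)^2*(g + 3)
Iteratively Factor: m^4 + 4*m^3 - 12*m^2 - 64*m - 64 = (m + 2)*(m^3 + 2*m^2 - 16*m - 32) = (m + 2)^2*(m^2 - 16) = (m - 4)*(m + 2)^2*(m + 4)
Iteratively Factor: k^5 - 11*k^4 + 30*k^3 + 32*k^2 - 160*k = (k - 4)*(k^4 - 7*k^3 + 2*k^2 + 40*k) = (k - 5)*(k - 4)*(k^3 - 2*k^2 - 8*k) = (k - 5)*(k - 4)^2*(k^2 + 2*k) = k*(k - 5)*(k - 4)^2*(k + 2)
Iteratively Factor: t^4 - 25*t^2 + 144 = (t - 3)*(t^3 + 3*t^2 - 16*t - 48) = (t - 3)*(t + 4)*(t^2 - t - 12) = (t - 3)*(t + 3)*(t + 4)*(t - 4)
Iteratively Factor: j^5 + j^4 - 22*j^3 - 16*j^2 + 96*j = (j - 2)*(j^4 + 3*j^3 - 16*j^2 - 48*j) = (j - 2)*(j + 3)*(j^3 - 16*j) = (j - 4)*(j - 2)*(j + 3)*(j^2 + 4*j) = (j - 4)*(j - 2)*(j + 3)*(j + 4)*(j)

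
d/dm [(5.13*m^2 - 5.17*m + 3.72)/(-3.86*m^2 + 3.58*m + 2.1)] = (-1.5908*m^2 + 50.2644*m - 24.1746)/(14.8996*m^4 - 27.6376*m^3 - 3.3956*m^2 + 15.036*m + 4.41)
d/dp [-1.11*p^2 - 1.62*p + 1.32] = -2.22*p - 1.62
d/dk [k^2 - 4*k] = 2*k - 4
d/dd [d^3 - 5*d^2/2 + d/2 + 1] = 3*d^2 - 5*d + 1/2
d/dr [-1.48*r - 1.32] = -1.48000000000000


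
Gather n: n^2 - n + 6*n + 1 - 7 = n^2 + 5*n - 6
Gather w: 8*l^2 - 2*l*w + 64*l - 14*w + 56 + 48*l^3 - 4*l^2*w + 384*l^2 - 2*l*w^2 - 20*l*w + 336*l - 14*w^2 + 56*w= 48*l^3 + 392*l^2 + 400*l + w^2*(-2*l - 14) + w*(-4*l^2 - 22*l + 42) + 56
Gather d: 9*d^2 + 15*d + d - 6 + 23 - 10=9*d^2 + 16*d + 7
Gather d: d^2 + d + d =d^2 + 2*d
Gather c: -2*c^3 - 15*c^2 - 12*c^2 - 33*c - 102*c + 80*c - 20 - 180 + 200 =-2*c^3 - 27*c^2 - 55*c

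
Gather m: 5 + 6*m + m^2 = m^2 + 6*m + 5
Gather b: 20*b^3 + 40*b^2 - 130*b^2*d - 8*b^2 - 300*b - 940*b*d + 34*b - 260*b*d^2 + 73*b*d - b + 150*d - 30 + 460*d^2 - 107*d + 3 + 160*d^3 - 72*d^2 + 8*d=20*b^3 + b^2*(32 - 130*d) + b*(-260*d^2 - 867*d - 267) + 160*d^3 + 388*d^2 + 51*d - 27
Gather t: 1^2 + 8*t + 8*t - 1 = 16*t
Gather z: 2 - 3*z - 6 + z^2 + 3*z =z^2 - 4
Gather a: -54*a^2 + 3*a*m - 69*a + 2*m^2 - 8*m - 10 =-54*a^2 + a*(3*m - 69) + 2*m^2 - 8*m - 10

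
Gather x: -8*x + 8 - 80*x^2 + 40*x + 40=-80*x^2 + 32*x + 48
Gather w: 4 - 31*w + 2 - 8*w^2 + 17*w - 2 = -8*w^2 - 14*w + 4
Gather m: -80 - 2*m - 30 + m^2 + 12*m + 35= m^2 + 10*m - 75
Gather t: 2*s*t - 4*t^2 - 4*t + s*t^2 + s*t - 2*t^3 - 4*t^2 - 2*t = -2*t^3 + t^2*(s - 8) + t*(3*s - 6)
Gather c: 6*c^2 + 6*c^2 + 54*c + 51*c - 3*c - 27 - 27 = 12*c^2 + 102*c - 54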